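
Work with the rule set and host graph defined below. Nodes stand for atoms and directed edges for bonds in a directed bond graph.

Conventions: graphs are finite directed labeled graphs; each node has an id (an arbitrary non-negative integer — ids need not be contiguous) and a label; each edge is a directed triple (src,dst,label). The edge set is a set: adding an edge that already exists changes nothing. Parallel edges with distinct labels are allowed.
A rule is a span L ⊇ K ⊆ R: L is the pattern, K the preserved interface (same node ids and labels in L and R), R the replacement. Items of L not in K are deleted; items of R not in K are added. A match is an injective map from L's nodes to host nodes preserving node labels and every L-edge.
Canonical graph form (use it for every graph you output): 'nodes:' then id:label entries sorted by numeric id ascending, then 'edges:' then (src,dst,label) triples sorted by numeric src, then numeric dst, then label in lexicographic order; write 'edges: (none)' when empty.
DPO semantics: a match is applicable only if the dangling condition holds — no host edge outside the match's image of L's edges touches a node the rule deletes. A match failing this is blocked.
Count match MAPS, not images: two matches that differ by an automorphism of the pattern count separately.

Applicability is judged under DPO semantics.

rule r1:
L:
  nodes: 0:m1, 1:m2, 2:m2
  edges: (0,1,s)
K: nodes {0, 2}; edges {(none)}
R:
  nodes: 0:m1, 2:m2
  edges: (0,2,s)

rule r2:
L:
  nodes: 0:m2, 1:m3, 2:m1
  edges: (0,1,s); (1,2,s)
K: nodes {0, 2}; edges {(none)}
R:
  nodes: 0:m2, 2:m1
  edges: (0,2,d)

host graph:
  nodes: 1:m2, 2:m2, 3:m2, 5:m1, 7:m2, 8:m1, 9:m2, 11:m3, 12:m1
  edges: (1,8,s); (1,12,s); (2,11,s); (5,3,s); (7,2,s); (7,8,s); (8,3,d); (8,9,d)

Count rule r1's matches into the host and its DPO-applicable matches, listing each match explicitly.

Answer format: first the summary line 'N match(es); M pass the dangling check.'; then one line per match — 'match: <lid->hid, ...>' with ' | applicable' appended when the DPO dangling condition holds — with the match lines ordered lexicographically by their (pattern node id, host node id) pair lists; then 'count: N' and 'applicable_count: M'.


4 match(es); 0 pass the dangling check.
match: 0->5, 1->3, 2->1
match: 0->5, 1->3, 2->2
match: 0->5, 1->3, 2->7
match: 0->5, 1->3, 2->9
count: 4
applicable_count: 0


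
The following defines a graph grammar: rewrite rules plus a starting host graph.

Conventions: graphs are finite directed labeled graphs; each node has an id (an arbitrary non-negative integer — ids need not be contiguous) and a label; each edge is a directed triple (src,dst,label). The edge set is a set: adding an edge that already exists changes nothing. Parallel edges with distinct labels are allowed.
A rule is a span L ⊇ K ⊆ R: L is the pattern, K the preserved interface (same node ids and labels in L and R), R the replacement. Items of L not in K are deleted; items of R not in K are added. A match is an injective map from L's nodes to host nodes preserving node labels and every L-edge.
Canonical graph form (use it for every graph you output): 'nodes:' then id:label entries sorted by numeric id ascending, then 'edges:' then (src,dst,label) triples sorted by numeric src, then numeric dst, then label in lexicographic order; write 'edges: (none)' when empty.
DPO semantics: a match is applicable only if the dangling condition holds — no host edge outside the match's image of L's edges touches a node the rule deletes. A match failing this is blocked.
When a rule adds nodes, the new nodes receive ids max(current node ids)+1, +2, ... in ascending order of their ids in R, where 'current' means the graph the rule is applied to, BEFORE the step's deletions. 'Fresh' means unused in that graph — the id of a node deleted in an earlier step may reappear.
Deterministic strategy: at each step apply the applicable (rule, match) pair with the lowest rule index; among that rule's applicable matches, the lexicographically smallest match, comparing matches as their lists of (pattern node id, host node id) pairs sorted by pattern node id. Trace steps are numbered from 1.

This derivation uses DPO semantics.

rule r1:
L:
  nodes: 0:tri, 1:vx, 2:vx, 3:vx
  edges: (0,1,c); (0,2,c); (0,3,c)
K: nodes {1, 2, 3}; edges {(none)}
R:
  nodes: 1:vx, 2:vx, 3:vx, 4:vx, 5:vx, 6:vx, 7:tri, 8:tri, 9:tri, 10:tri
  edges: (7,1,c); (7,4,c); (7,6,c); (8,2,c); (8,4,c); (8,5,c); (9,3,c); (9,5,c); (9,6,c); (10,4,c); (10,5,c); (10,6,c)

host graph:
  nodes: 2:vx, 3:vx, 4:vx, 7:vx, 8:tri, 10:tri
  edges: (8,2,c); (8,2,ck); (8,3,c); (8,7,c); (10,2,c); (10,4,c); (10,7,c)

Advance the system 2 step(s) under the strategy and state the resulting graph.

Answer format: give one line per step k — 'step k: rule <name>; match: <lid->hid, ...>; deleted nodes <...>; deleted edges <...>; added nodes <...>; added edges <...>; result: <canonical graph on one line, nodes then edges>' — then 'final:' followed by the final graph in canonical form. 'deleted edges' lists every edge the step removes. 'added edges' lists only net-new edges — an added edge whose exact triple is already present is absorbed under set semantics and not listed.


step 1: rule r1; match: 0->10, 1->2, 2->4, 3->7; deleted nodes 10; deleted edges (10,2,c); (10,4,c); (10,7,c); added nodes 11, 12, 13, 14, 15, 16, 17; added edges (14,2,c); (14,11,c); (14,13,c); (15,4,c); (15,11,c); (15,12,c); (16,7,c); (16,12,c); (16,13,c); (17,11,c); (17,12,c); (17,13,c); result: nodes: 2:vx, 3:vx, 4:vx, 7:vx, 8:tri, 11:vx, 12:vx, 13:vx, 14:tri, 15:tri, 16:tri, 17:tri edges: (8,2,c); (8,2,ck); (8,3,c); (8,7,c); (14,2,c); (14,11,c); (14,13,c); (15,4,c); (15,11,c); (15,12,c); (16,7,c); (16,12,c); (16,13,c); (17,11,c); (17,12,c); (17,13,c)
step 2: rule r1; match: 0->14, 1->2, 2->11, 3->13; deleted nodes 14; deleted edges (14,2,c); (14,11,c); (14,13,c); added nodes 18, 19, 20, 21, 22, 23, 24; added edges (21,2,c); (21,18,c); (21,20,c); (22,11,c); (22,18,c); (22,19,c); (23,13,c); (23,19,c); (23,20,c); (24,18,c); (24,19,c); (24,20,c); result: nodes: 2:vx, 3:vx, 4:vx, 7:vx, 8:tri, 11:vx, 12:vx, 13:vx, 15:tri, 16:tri, 17:tri, 18:vx, 19:vx, 20:vx, 21:tri, 22:tri, 23:tri, 24:tri edges: (8,2,c); (8,2,ck); (8,3,c); (8,7,c); (15,4,c); (15,11,c); (15,12,c); (16,7,c); (16,12,c); (16,13,c); (17,11,c); (17,12,c); (17,13,c); (21,2,c); (21,18,c); (21,20,c); (22,11,c); (22,18,c); (22,19,c); (23,13,c); (23,19,c); (23,20,c); (24,18,c); (24,19,c); (24,20,c)
final:
nodes: 2:vx, 3:vx, 4:vx, 7:vx, 8:tri, 11:vx, 12:vx, 13:vx, 15:tri, 16:tri, 17:tri, 18:vx, 19:vx, 20:vx, 21:tri, 22:tri, 23:tri, 24:tri
edges: (8,2,c); (8,2,ck); (8,3,c); (8,7,c); (15,4,c); (15,11,c); (15,12,c); (16,7,c); (16,12,c); (16,13,c); (17,11,c); (17,12,c); (17,13,c); (21,2,c); (21,18,c); (21,20,c); (22,11,c); (22,18,c); (22,19,c); (23,13,c); (23,19,c); (23,20,c); (24,18,c); (24,19,c); (24,20,c)


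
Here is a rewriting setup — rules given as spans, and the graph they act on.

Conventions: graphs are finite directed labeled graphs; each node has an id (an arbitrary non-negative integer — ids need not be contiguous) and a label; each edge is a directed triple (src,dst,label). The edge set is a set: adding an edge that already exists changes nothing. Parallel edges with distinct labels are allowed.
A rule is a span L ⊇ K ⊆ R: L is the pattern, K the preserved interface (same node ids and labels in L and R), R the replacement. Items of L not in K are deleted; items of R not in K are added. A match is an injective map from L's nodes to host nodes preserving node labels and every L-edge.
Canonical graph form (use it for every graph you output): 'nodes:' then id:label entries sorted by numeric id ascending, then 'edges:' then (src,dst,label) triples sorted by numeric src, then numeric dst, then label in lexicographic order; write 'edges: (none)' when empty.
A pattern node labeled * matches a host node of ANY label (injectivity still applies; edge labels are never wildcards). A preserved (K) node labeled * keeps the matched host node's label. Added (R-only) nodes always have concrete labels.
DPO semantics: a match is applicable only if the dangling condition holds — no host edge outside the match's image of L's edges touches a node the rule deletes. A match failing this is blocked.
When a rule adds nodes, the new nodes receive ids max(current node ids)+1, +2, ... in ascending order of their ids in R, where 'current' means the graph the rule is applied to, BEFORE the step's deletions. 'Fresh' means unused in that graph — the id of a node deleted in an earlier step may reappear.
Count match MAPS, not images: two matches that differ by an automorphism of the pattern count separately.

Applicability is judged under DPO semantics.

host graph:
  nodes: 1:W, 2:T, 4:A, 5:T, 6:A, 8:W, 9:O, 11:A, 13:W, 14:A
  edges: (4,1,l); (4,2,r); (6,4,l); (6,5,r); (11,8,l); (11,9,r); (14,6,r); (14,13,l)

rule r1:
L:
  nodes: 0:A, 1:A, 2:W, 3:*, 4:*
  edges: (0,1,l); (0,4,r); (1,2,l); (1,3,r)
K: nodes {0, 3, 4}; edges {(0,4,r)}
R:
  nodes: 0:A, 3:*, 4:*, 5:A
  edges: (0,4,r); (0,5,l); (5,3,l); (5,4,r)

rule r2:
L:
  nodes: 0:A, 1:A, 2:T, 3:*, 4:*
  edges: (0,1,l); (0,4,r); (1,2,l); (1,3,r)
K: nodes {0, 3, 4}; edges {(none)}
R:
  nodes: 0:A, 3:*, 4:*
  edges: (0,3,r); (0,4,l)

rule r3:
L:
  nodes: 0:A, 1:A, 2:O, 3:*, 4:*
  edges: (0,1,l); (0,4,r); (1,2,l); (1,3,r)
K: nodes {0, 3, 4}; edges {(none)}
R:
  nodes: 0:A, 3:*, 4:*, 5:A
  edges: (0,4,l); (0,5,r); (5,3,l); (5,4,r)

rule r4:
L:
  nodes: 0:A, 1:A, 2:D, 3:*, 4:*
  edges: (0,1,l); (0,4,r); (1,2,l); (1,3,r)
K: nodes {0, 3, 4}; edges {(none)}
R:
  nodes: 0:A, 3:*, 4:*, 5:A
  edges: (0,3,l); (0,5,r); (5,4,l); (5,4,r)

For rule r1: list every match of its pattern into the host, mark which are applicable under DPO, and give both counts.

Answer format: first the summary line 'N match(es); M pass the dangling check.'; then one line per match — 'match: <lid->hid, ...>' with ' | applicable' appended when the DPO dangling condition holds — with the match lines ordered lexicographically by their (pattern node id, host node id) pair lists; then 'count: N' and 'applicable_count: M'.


1 match(es); 1 pass the dangling check.
match: 0->6, 1->4, 2->1, 3->2, 4->5 | applicable
count: 1
applicable_count: 1


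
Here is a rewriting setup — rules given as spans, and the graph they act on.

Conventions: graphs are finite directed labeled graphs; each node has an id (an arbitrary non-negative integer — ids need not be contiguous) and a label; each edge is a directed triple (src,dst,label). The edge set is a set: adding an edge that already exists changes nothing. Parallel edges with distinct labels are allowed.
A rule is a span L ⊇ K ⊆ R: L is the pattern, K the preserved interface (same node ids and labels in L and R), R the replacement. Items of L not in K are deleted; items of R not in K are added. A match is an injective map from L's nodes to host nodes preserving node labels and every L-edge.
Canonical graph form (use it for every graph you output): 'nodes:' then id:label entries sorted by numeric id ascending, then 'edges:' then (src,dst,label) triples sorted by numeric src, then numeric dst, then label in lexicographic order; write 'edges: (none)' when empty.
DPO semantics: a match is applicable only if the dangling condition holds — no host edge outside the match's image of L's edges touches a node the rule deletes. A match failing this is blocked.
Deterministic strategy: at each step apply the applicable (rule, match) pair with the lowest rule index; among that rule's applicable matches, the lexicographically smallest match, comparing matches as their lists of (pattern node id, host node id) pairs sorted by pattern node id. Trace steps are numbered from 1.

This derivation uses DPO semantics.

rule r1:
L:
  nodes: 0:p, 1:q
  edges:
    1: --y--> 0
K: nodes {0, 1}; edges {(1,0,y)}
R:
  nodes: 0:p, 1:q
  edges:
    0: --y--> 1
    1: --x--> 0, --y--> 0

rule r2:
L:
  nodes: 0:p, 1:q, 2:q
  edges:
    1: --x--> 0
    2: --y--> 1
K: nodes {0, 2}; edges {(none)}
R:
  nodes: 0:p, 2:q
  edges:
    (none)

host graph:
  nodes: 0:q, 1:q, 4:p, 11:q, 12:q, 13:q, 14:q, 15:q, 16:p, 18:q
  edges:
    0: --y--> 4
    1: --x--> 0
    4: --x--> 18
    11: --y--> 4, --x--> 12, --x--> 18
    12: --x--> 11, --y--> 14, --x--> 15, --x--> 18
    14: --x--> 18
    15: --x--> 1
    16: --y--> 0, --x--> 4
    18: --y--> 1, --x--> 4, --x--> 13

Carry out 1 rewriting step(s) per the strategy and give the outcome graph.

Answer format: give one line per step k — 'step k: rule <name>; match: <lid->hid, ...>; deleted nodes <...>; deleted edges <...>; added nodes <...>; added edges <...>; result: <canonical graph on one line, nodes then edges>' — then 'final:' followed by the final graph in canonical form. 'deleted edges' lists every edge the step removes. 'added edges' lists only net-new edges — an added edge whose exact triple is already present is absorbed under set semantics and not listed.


step 1: rule r1; match: 0->4, 1->0; deleted nodes (none); deleted edges (none); added nodes (none); added edges (0,4,x); (4,0,y); result: nodes: 0:q, 1:q, 4:p, 11:q, 12:q, 13:q, 14:q, 15:q, 16:p, 18:q edges: (0,4,x); (0,4,y); (1,0,x); (4,0,y); (4,18,x); (11,4,y); (11,12,x); (11,18,x); (12,11,x); (12,14,y); (12,15,x); (12,18,x); (14,18,x); (15,1,x); (16,0,y); (16,4,x); (18,1,y); (18,4,x); (18,13,x)
final:
nodes: 0:q, 1:q, 4:p, 11:q, 12:q, 13:q, 14:q, 15:q, 16:p, 18:q
edges: (0,4,x); (0,4,y); (1,0,x); (4,0,y); (4,18,x); (11,4,y); (11,12,x); (11,18,x); (12,11,x); (12,14,y); (12,15,x); (12,18,x); (14,18,x); (15,1,x); (16,0,y); (16,4,x); (18,1,y); (18,4,x); (18,13,x)


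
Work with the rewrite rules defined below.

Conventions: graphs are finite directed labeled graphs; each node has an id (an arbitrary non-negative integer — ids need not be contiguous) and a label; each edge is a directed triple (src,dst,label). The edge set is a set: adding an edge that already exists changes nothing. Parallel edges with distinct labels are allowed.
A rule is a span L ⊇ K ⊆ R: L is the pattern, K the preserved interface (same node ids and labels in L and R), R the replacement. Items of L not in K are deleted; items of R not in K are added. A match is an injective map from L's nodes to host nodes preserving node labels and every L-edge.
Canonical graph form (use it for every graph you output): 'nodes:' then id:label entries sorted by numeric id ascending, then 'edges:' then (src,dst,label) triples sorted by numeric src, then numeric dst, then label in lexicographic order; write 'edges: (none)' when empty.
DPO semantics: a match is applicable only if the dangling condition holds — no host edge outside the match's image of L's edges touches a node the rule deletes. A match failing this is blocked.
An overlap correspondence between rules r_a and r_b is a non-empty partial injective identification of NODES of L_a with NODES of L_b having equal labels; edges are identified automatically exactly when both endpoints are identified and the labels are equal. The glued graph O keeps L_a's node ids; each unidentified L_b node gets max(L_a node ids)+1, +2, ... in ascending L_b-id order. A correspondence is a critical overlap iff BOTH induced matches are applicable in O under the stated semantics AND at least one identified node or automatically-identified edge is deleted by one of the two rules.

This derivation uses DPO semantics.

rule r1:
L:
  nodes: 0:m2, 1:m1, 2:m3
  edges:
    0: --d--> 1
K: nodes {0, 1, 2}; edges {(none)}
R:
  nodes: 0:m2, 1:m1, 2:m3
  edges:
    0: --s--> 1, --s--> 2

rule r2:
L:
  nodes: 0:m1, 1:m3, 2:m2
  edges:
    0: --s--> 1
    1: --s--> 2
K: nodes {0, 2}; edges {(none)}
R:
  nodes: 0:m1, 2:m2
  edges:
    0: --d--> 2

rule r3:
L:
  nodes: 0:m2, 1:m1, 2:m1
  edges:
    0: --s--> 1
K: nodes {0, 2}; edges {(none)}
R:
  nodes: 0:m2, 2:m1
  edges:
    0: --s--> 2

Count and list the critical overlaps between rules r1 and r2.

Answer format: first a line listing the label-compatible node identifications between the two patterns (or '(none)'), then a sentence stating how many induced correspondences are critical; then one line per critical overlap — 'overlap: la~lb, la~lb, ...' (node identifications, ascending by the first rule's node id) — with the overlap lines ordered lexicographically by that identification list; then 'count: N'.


label-compatible node identifications between L(r1) and L(r2): 0~2, 1~0, 2~1
4 of the induced correspondences are critical overlaps of r1 and r2.
overlap: 0~2, 1~0, 2~1
overlap: 0~2, 2~1
overlap: 1~0, 2~1
overlap: 2~1
count: 4


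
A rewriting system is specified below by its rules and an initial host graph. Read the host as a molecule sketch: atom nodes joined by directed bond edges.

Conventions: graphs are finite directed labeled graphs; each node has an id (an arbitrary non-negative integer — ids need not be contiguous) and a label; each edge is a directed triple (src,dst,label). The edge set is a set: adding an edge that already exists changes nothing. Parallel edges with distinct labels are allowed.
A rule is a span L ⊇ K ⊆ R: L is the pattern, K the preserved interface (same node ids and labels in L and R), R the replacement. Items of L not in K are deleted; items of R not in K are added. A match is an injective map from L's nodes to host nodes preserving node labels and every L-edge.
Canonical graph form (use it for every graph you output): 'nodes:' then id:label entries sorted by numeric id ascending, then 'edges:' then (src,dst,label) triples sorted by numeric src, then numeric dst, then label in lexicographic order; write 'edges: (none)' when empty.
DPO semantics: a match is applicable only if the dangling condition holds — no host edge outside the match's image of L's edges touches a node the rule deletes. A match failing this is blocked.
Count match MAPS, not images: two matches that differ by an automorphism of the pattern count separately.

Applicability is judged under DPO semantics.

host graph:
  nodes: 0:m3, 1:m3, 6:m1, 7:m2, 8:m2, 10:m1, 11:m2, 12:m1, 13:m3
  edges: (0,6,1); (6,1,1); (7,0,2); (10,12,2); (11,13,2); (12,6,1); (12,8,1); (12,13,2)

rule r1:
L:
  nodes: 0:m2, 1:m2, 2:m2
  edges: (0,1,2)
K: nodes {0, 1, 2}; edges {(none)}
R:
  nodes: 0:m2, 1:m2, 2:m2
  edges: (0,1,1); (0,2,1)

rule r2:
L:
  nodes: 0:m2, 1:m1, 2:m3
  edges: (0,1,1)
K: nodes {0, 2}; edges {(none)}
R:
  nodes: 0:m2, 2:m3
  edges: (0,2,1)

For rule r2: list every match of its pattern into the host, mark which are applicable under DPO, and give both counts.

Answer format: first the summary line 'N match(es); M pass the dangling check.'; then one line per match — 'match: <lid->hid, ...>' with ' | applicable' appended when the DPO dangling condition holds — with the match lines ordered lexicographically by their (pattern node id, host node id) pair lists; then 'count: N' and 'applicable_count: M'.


0 match(es); 0 pass the dangling check.
count: 0
applicable_count: 0


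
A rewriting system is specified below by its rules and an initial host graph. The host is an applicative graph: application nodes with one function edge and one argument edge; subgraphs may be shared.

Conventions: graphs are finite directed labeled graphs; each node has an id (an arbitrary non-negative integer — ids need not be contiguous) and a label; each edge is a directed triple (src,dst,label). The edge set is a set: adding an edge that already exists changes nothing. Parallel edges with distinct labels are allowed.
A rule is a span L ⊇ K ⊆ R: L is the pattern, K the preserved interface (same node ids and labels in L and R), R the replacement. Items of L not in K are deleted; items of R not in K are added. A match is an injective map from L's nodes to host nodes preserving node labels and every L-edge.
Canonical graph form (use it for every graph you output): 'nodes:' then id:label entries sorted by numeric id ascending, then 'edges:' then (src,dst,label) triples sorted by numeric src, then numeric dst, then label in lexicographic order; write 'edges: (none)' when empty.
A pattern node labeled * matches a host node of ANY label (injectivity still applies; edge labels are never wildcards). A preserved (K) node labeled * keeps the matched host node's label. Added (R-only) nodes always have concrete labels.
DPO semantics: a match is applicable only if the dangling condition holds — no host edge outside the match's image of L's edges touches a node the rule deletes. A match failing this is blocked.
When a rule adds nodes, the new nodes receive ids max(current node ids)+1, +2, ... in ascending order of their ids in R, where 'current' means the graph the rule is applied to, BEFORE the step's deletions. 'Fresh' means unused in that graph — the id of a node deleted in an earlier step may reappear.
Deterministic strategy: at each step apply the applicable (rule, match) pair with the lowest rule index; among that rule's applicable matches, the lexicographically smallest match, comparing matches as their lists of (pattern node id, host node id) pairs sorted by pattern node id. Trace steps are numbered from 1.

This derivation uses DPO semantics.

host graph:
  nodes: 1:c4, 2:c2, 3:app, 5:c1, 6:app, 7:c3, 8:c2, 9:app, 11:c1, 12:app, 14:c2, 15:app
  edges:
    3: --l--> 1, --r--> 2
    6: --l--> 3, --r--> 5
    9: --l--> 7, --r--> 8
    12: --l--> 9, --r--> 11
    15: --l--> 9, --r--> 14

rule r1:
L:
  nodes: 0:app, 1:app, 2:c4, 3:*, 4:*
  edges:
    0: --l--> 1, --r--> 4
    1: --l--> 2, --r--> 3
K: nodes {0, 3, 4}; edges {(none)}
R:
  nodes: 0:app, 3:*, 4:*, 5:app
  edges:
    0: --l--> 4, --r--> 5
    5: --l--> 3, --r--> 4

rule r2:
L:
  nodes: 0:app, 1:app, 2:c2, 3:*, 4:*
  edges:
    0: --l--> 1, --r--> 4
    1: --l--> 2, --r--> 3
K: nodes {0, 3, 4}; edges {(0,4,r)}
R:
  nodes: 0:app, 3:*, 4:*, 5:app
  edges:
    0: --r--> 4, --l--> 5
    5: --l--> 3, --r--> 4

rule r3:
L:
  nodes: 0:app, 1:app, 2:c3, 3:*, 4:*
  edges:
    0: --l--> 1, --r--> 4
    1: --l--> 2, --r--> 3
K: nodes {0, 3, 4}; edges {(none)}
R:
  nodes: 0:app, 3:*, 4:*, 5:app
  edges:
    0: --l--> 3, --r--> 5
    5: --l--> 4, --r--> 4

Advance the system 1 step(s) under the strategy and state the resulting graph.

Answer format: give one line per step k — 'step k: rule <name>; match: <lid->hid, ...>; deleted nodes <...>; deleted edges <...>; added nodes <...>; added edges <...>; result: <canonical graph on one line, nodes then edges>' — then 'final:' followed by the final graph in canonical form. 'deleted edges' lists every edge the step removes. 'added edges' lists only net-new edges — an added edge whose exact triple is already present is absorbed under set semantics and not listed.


step 1: rule r1; match: 0->6, 1->3, 2->1, 3->2, 4->5; deleted nodes 1, 3; deleted edges (3,1,l); (3,2,r); (6,3,l); (6,5,r); added nodes 16; added edges (6,5,l); (6,16,r); (16,2,l); (16,5,r); result: nodes: 2:c2, 5:c1, 6:app, 7:c3, 8:c2, 9:app, 11:c1, 12:app, 14:c2, 15:app, 16:app edges: (6,5,l); (6,16,r); (9,7,l); (9,8,r); (12,9,l); (12,11,r); (15,9,l); (15,14,r); (16,2,l); (16,5,r)
final:
nodes: 2:c2, 5:c1, 6:app, 7:c3, 8:c2, 9:app, 11:c1, 12:app, 14:c2, 15:app, 16:app
edges: (6,5,l); (6,16,r); (9,7,l); (9,8,r); (12,9,l); (12,11,r); (15,9,l); (15,14,r); (16,2,l); (16,5,r)


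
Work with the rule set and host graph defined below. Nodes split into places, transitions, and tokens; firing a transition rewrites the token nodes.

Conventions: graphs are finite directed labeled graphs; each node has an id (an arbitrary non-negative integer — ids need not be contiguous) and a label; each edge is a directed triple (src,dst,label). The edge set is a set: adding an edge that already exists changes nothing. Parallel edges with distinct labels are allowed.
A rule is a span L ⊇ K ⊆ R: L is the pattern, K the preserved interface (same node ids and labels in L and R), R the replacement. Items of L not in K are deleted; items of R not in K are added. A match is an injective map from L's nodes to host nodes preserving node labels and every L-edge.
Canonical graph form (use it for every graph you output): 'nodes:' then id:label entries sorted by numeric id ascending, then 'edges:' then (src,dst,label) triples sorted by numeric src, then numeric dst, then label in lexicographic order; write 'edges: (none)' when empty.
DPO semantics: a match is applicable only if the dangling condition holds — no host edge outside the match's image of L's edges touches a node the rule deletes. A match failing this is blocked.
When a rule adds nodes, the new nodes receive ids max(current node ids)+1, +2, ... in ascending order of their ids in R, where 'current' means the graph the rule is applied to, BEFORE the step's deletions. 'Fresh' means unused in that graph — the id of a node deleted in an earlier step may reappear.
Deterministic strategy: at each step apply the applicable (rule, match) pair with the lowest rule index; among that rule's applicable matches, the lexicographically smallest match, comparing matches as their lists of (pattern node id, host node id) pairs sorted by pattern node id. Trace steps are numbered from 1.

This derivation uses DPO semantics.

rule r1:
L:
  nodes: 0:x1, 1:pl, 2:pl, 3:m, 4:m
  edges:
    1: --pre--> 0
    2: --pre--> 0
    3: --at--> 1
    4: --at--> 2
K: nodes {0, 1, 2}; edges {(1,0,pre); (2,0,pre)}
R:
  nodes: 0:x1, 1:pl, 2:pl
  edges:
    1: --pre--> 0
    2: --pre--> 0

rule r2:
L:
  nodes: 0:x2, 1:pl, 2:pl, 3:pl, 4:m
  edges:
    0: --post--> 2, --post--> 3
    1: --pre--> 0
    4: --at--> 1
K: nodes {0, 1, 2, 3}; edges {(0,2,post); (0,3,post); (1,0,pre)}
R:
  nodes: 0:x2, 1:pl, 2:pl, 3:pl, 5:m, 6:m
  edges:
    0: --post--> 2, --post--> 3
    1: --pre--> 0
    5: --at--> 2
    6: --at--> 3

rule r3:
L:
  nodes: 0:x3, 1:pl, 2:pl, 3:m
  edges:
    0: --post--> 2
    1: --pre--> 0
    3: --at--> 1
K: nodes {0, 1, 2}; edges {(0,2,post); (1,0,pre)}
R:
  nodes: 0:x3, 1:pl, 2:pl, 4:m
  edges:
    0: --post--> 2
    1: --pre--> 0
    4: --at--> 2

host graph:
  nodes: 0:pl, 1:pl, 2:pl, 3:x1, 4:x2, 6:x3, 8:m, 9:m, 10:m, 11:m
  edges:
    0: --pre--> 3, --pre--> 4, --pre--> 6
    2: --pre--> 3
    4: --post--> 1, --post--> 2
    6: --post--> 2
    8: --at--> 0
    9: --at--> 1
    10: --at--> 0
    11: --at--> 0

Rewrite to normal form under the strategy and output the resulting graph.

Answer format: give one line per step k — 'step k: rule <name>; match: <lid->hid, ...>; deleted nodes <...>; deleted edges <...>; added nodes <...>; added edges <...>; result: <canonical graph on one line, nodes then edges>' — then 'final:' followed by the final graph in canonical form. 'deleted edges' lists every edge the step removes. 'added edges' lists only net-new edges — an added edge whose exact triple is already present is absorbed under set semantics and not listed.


step 1: rule r2; match: 0->4, 1->0, 2->1, 3->2, 4->8; deleted nodes 8; deleted edges (8,0,at); added nodes 12, 13; added edges (12,1,at); (13,2,at); result: nodes: 0:pl, 1:pl, 2:pl, 3:x1, 4:x2, 6:x3, 9:m, 10:m, 11:m, 12:m, 13:m edges: (0,3,pre); (0,4,pre); (0,6,pre); (2,3,pre); (4,1,post); (4,2,post); (6,2,post); (9,1,at); (10,0,at); (11,0,at); (12,1,at); (13,2,at)
step 2: rule r1; match: 0->3, 1->0, 2->2, 3->10, 4->13; deleted nodes 10, 13; deleted edges (10,0,at); (13,2,at); added nodes (none); added edges (none); result: nodes: 0:pl, 1:pl, 2:pl, 3:x1, 4:x2, 6:x3, 9:m, 11:m, 12:m edges: (0,3,pre); (0,4,pre); (0,6,pre); (2,3,pre); (4,1,post); (4,2,post); (6,2,post); (9,1,at); (11,0,at); (12,1,at)
step 3: rule r2; match: 0->4, 1->0, 2->1, 3->2, 4->11; deleted nodes 11; deleted edges (11,0,at); added nodes 13, 14; added edges (13,1,at); (14,2,at); result: nodes: 0:pl, 1:pl, 2:pl, 3:x1, 4:x2, 6:x3, 9:m, 12:m, 13:m, 14:m edges: (0,3,pre); (0,4,pre); (0,6,pre); (2,3,pre); (4,1,post); (4,2,post); (6,2,post); (9,1,at); (12,1,at); (13,1,at); (14,2,at)
final:
nodes: 0:pl, 1:pl, 2:pl, 3:x1, 4:x2, 6:x3, 9:m, 12:m, 13:m, 14:m
edges: (0,3,pre); (0,4,pre); (0,6,pre); (2,3,pre); (4,1,post); (4,2,post); (6,2,post); (9,1,at); (12,1,at); (13,1,at); (14,2,at)


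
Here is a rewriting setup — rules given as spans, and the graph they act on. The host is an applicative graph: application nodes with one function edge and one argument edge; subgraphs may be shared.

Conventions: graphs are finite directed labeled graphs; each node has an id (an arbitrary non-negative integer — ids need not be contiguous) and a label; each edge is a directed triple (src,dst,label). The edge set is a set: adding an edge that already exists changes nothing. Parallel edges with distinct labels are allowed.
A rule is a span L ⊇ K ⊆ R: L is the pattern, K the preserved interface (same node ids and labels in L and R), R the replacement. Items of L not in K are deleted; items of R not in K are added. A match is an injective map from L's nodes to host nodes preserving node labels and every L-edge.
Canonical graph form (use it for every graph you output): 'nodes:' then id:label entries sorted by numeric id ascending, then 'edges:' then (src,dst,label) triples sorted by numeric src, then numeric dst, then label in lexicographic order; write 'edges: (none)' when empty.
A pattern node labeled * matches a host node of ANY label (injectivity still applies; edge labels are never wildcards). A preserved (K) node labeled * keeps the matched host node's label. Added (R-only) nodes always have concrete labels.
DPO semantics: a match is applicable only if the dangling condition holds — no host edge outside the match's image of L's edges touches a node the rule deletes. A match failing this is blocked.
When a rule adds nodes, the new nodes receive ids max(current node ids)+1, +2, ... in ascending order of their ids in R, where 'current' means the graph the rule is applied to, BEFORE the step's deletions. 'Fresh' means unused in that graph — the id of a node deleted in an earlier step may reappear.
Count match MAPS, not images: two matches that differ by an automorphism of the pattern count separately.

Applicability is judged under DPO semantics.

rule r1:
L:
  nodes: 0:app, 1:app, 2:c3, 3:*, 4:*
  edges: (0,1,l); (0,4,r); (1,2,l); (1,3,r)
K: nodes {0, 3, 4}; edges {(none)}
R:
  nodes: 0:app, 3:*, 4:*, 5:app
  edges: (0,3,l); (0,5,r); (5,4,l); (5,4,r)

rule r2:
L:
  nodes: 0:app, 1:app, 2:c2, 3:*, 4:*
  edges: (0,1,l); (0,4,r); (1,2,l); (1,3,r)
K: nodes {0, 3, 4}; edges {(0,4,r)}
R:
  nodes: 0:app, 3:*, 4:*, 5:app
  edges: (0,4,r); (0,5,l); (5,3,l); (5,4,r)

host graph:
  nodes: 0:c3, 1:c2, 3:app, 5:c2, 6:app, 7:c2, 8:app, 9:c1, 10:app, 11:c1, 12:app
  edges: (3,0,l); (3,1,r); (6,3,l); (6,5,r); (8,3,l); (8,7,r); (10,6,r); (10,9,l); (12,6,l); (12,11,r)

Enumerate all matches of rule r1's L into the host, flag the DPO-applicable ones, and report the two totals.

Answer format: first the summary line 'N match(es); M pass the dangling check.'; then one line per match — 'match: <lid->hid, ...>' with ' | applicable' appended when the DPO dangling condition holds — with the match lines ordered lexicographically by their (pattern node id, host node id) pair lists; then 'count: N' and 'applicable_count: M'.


2 match(es); 0 pass the dangling check.
match: 0->6, 1->3, 2->0, 3->1, 4->5
match: 0->8, 1->3, 2->0, 3->1, 4->7
count: 2
applicable_count: 0


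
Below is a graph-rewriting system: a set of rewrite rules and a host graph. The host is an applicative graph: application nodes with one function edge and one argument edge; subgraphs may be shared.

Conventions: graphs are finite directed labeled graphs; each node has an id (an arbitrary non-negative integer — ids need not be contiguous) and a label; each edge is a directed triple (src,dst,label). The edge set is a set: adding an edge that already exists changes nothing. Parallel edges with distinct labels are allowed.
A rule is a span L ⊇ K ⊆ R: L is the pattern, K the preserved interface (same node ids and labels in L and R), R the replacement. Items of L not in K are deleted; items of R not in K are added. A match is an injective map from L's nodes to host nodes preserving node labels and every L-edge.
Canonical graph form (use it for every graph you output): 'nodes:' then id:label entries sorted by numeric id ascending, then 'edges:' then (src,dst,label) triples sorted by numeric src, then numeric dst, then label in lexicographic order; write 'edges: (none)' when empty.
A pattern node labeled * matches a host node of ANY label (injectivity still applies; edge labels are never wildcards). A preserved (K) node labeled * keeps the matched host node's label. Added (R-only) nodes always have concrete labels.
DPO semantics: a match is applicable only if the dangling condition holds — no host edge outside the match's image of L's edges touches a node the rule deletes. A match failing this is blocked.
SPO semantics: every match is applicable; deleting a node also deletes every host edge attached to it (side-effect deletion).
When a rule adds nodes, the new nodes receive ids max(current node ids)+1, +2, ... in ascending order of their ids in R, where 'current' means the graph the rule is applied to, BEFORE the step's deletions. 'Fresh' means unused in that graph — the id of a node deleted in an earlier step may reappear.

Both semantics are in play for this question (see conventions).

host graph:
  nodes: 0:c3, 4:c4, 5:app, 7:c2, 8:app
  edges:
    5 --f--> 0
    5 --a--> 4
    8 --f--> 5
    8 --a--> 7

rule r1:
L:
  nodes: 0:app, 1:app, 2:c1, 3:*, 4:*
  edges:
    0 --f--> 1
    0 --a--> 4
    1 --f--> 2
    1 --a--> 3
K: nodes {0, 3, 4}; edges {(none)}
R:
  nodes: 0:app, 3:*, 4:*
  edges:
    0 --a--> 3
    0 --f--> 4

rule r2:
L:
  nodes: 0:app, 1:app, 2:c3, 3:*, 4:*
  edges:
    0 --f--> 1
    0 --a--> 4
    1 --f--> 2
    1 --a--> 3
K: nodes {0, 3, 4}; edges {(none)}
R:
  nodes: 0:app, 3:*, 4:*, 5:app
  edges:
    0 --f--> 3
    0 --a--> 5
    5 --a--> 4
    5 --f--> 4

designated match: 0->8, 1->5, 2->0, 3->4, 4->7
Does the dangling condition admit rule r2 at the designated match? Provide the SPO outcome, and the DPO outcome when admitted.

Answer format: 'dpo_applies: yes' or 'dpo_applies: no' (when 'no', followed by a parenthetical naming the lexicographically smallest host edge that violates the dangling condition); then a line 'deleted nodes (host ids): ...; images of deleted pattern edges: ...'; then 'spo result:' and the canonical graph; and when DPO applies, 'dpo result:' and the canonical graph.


dpo_applies: yes
deleted nodes (host ids): 0, 5; images of deleted pattern edges: (5,0,f); (5,4,a); (8,5,f); (8,7,a)
spo result:
nodes: 4:c4, 7:c2, 8:app, 9:app
edges: (8,4,f); (8,9,a); (9,7,a); (9,7,f)
dpo result:
nodes: 4:c4, 7:c2, 8:app, 9:app
edges: (8,4,f); (8,9,a); (9,7,a); (9,7,f)


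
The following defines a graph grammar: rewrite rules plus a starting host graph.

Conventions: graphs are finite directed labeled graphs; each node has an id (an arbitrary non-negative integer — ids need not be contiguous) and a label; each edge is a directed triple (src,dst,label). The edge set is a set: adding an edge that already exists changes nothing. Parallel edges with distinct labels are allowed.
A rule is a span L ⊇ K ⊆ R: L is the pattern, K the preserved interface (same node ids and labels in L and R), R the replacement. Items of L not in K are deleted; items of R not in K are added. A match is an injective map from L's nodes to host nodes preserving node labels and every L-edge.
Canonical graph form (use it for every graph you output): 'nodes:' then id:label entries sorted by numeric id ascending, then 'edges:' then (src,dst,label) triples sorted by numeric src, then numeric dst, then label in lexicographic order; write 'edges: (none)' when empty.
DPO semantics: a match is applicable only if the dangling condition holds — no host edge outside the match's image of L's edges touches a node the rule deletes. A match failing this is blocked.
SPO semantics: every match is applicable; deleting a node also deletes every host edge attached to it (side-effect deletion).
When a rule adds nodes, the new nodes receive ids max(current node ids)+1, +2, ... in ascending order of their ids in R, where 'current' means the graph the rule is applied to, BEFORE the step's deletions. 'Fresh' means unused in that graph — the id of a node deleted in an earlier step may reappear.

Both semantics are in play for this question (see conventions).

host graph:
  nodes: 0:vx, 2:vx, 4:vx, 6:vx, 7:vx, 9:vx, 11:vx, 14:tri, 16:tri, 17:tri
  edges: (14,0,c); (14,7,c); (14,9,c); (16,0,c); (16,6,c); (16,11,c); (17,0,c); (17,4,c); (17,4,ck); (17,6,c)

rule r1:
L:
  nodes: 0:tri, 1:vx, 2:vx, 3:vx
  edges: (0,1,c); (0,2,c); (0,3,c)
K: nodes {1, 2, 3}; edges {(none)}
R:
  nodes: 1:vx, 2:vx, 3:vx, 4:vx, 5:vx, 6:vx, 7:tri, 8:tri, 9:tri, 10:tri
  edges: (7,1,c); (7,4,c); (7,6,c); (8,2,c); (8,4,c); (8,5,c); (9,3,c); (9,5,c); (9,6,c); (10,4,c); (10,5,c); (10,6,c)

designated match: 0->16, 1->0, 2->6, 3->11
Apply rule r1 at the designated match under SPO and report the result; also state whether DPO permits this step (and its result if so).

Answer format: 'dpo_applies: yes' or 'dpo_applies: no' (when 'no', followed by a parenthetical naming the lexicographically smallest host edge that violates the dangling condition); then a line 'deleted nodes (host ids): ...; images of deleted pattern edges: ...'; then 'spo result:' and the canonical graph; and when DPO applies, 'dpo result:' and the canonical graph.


dpo_applies: yes
deleted nodes (host ids): 16; images of deleted pattern edges: (16,0,c); (16,6,c); (16,11,c)
spo result:
nodes: 0:vx, 2:vx, 4:vx, 6:vx, 7:vx, 9:vx, 11:vx, 14:tri, 17:tri, 18:vx, 19:vx, 20:vx, 21:tri, 22:tri, 23:tri, 24:tri
edges: (14,0,c); (14,7,c); (14,9,c); (17,0,c); (17,4,c); (17,4,ck); (17,6,c); (21,0,c); (21,18,c); (21,20,c); (22,6,c); (22,18,c); (22,19,c); (23,11,c); (23,19,c); (23,20,c); (24,18,c); (24,19,c); (24,20,c)
dpo result:
nodes: 0:vx, 2:vx, 4:vx, 6:vx, 7:vx, 9:vx, 11:vx, 14:tri, 17:tri, 18:vx, 19:vx, 20:vx, 21:tri, 22:tri, 23:tri, 24:tri
edges: (14,0,c); (14,7,c); (14,9,c); (17,0,c); (17,4,c); (17,4,ck); (17,6,c); (21,0,c); (21,18,c); (21,20,c); (22,6,c); (22,18,c); (22,19,c); (23,11,c); (23,19,c); (23,20,c); (24,18,c); (24,19,c); (24,20,c)


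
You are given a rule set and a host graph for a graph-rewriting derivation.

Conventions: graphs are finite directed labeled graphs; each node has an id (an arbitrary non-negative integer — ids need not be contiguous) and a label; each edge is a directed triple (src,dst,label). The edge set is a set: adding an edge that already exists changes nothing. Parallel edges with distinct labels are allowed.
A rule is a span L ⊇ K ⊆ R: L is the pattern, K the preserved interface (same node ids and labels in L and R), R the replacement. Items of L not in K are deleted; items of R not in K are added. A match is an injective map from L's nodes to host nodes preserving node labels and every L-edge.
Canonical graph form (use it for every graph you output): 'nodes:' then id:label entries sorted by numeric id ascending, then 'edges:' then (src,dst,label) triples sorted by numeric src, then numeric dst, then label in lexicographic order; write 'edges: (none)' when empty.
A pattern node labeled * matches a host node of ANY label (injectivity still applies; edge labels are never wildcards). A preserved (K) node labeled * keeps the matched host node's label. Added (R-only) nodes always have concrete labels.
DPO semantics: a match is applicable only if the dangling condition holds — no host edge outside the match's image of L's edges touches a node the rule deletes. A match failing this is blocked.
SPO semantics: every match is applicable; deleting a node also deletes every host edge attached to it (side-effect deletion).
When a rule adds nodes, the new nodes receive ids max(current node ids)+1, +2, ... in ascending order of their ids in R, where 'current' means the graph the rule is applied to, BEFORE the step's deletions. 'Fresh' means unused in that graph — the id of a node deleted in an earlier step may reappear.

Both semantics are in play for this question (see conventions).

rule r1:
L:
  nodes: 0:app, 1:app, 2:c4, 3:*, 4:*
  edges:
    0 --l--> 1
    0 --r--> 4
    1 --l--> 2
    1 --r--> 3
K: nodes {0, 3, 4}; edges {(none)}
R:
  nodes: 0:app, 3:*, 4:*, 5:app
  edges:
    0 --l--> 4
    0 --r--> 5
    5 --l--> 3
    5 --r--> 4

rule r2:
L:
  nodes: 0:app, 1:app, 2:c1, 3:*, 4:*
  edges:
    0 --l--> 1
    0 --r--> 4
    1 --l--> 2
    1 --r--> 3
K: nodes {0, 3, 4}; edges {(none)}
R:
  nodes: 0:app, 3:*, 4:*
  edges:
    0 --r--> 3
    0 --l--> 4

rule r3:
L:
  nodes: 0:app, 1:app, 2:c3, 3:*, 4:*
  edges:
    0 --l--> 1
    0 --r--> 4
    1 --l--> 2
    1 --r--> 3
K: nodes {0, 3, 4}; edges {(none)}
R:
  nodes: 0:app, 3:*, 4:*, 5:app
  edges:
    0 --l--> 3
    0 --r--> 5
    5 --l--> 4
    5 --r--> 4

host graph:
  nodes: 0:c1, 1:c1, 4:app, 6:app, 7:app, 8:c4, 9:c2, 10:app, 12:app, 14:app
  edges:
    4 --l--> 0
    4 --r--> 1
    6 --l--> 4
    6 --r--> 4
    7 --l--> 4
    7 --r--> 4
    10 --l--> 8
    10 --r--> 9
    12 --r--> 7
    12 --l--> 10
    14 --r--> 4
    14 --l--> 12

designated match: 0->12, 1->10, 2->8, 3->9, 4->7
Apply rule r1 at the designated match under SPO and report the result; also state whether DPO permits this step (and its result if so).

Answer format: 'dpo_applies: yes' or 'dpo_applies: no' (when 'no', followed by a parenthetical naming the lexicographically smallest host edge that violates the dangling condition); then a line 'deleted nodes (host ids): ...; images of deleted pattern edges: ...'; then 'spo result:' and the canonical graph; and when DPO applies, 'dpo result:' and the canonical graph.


dpo_applies: yes
deleted nodes (host ids): 8, 10; images of deleted pattern edges: (10,8,l); (10,9,r); (12,7,r); (12,10,l)
spo result:
nodes: 0:c1, 1:c1, 4:app, 6:app, 7:app, 9:c2, 12:app, 14:app, 15:app
edges: (4,0,l); (4,1,r); (6,4,l); (6,4,r); (7,4,l); (7,4,r); (12,7,l); (12,15,r); (14,4,r); (14,12,l); (15,7,r); (15,9,l)
dpo result:
nodes: 0:c1, 1:c1, 4:app, 6:app, 7:app, 9:c2, 12:app, 14:app, 15:app
edges: (4,0,l); (4,1,r); (6,4,l); (6,4,r); (7,4,l); (7,4,r); (12,7,l); (12,15,r); (14,4,r); (14,12,l); (15,7,r); (15,9,l)
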